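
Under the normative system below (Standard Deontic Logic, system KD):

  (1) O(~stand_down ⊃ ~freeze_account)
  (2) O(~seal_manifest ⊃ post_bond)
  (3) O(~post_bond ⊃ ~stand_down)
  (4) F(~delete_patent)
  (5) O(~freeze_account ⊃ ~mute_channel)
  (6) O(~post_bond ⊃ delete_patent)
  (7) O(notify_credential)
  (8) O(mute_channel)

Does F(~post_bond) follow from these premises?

Yes

Premise 8 gives O(mute_channel).
Premise 5 is O(~freeze_account ⊃ ~mute_channel); contrapositively O(mute_channel ⊃ freeze_account). Since O(mute_channel) holds, K gives O(freeze_account).
Premise 1 is O(~stand_down ⊃ ~freeze_account); contrapositively O(freeze_account ⊃ stand_down). Since O(freeze_account) holds, K gives O(stand_down).
The contrapositive of premise 3 (O(~post_bond ⊃ ~stand_down)) is O(stand_down ⊃ post_bond), and O(stand_down) is already established, so O(post_bond).
Premises 2, 4, 6, 7 do not contribute to this derivation.
So O(post_bond) holds, i.e. F(~post_bond). The claim follows.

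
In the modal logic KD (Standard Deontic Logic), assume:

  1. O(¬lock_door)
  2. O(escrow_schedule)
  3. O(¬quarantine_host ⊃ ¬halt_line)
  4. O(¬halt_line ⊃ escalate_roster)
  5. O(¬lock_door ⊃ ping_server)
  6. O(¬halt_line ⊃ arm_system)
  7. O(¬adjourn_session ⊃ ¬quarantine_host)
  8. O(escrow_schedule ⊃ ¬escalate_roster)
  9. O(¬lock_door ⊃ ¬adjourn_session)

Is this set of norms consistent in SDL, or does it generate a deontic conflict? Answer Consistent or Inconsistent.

Premise 2 gives O(escrow_schedule).
Premise 8 is O(escrow_schedule ⊃ ¬escalate_roster); since O(escrow_schedule), deontic closure gives O(¬escalate_roster).
Premise 4, O(¬halt_line ⊃ escalate_roster), contraposes to O(¬escalate_roster ⊃ halt_line); with O(¬escalate_roster) we get O(halt_line).
Premise 3 is O(¬quarantine_host ⊃ ¬halt_line); contrapositively O(halt_line ⊃ quarantine_host). Since O(halt_line) holds, K gives O(quarantine_host).
Premise 7, O(¬adjourn_session ⊃ ¬quarantine_host), contraposes to O(quarantine_host ⊃ adjourn_session); with O(quarantine_host) we get O(adjourn_session).
Premise 9 is O(¬lock_door ⊃ ¬adjourn_session); contrapositively O(adjourn_session ⊃ lock_door). Since O(adjourn_session) holds, K gives O(lock_door).
However, premise 1 gives O(¬lock_door).
We now have both O(lock_door) and O(¬lock_door) — lock_door is simultaneously obligatory and forbidden, violating the D-axiom.

Inconsistent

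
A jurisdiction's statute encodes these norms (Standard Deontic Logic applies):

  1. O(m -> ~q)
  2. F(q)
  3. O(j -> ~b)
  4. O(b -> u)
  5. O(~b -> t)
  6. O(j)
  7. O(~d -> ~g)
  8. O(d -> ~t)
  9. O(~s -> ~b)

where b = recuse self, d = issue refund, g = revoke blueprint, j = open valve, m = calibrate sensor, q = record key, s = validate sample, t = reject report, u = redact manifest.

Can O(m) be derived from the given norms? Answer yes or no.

No

Premise 1 is O(m -> ~q); even if O(~q) held, inferring O(m) would be affirming the consequent — invalid.
No other premise forces O(m). An ideal world satisfying every premise can still have m false, so O(m) is not derivable.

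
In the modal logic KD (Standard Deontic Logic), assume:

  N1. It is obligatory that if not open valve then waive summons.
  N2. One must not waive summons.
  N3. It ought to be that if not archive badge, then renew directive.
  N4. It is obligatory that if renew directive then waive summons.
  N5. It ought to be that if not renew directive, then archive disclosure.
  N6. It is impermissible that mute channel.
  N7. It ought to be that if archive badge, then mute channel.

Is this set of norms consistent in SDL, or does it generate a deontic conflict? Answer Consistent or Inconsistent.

F(mute_channel) at premise 6 means O(¬mute_channel).
Premise 7 is O(archive_badge → mute_channel); contrapositively O(¬mute_channel → ¬archive_badge). Since O(¬mute_channel) holds, K gives O(¬archive_badge).
Premise 3 is O(¬archive_badge → renew_directive); since O(¬archive_badge), deontic closure gives O(renew_directive).
With premise 4, O(renew_directive → waive_summons), the K-axiom yields O(waive_summons).
But premise 2, F(waive_summons), means O(¬waive_summons).
We now have both O(waive_summons) and O(¬waive_summons) — waive_summons is simultaneously obligatory and forbidden, violating the D-axiom.

Inconsistent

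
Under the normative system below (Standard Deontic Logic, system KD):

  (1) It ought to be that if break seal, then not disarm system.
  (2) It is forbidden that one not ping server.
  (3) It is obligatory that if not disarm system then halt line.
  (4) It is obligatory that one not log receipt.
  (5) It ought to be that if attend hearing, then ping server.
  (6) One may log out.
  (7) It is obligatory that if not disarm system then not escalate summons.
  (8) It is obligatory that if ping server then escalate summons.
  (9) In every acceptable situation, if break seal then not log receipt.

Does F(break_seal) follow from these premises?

Yes

Premise 2 is F(¬ping_server), i.e. O(ping_server).
With premise 8, O(ping_server → escalate_summons), the K-axiom yields O(escalate_summons).
The contrapositive of premise 7 (O(¬disarm_system → ¬escalate_summons)) is O(escalate_summons → disarm_system), and O(escalate_summons) is already established, so O(disarm_system).
Premise 1 is O(break_seal → ¬disarm_system); contrapositively O(disarm_system → ¬break_seal). Since O(disarm_system) holds, K gives O(¬break_seal).
Premises 3, 4, 5, 6, 9 do not contribute to this derivation.
So O(¬break_seal) holds, i.e. F(break_seal). The claim follows.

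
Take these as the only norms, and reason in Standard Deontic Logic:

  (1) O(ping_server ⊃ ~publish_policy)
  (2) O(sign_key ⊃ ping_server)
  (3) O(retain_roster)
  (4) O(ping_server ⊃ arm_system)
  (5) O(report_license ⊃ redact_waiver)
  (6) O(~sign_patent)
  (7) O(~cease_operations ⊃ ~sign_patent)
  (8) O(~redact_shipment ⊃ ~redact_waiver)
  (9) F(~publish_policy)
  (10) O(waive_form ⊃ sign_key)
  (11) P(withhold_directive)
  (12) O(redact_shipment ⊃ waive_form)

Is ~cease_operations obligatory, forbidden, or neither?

Neither

Premise 7 is O(~cease_operations ⊃ ~sign_patent); even if O(~sign_patent) held, inferring O(~cease_operations) would be affirming the consequent — invalid.
No premise or chain of K-axiom applications forces O(~cease_operations), and none forces O(cease_operations). So ~cease_operations is neither obligatory nor forbidden under these norms.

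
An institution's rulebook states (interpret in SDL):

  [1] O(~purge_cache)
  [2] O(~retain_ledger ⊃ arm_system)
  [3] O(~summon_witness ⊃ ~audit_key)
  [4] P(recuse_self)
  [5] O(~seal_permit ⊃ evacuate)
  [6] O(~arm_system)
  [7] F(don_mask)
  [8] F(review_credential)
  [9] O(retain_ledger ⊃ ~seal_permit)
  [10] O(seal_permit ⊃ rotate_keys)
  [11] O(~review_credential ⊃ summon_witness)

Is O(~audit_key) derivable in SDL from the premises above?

No

Premise 3 is O(~summon_witness ⊃ ~audit_key), but O(~summon_witness) is not derivable from the premises, so it does not yield O(~audit_key).
No other premise forces O(~audit_key). An ideal world satisfying every premise can still have ~audit_key false, so O(~audit_key) is not derivable.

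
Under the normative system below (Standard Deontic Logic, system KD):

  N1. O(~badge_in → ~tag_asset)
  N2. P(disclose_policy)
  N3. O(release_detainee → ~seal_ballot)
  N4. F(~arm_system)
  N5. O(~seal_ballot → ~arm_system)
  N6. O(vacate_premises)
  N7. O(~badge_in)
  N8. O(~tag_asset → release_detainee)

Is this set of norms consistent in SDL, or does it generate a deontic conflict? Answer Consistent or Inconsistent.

Premise 4 is F(~arm_system), i.e. O(arm_system).
Premise 5 is O(~seal_ballot → ~arm_system); contrapositively O(arm_system → seal_ballot). Since O(arm_system) holds, K gives O(seal_ballot).
The contrapositive of premise 3 (O(release_detainee → ~seal_ballot)) is O(seal_ballot → ~release_detainee), and O(seal_ballot) is already established, so O(~release_detainee).
The contrapositive of premise 8 (O(~tag_asset → release_detainee)) is O(~release_detainee → tag_asset), and O(~release_detainee) is already established, so O(tag_asset).
Premise 1 is O(~badge_in → ~tag_asset); contrapositively O(tag_asset → badge_in). Since O(tag_asset) holds, K gives O(badge_in).
However, premise 7 gives O(~badge_in).
We now have both O(badge_in) and O(~badge_in) — badge_in is simultaneously obligatory and forbidden, violating the D-axiom.

Inconsistent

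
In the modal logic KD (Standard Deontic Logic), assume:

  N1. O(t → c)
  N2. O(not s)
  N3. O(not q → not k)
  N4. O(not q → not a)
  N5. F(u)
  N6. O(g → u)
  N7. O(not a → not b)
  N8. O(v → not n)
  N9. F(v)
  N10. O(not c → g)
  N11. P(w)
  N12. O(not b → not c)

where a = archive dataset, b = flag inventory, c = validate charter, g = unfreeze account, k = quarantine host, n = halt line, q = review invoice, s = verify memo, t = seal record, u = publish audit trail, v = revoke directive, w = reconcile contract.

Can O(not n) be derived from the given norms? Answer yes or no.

Premise 8 is O(v → not n), but O(v) is not derivable from the premises, so it does not yield O(not n).
No other premise forces O(not n). An ideal world satisfying every premise can still have not n false, so O(not n) is not derivable.

No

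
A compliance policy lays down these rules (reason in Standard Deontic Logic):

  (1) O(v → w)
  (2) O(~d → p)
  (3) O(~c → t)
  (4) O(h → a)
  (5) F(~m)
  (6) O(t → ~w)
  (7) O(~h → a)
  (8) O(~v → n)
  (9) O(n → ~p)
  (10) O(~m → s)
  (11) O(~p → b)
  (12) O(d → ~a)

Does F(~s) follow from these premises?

No

Premise 10 is O(~m → s), but O(~m) is not derivable from the premises, so it does not yield O(s).
No other premise forces O(s). An ideal world satisfying every premise can still have ~s true, so F(~s) is not derivable.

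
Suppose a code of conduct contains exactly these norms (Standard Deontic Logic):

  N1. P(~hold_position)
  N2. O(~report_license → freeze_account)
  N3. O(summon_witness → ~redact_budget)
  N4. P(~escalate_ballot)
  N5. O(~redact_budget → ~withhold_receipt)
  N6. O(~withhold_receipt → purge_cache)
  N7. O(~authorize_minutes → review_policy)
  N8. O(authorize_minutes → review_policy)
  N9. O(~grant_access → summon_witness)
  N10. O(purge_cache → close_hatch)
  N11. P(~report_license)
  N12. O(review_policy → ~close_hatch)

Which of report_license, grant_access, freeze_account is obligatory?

grant_access

Premises 8 and 7 cover both cases: O(authorize_minutes → review_policy) and O(~authorize_minutes → review_policy). Since authorize_minutes ∨ ~authorize_minutes is a tautology, O(review_policy) follows.
From O(review_policy) and premise 12, O(review_policy → ~close_hatch), we obtain O(~close_hatch).
Premise 10 is O(purge_cache → close_hatch); contrapositively O(~close_hatch → ~purge_cache). Since O(~close_hatch) holds, K gives O(~purge_cache).
The contrapositive of premise 6 (O(~withhold_receipt → purge_cache)) is O(~purge_cache → withhold_receipt), and O(~purge_cache) is already established, so O(withhold_receipt).
Premise 5 is O(~redact_budget → ~withhold_receipt); contrapositively O(withhold_receipt → redact_budget). Since O(withhold_receipt) holds, K gives O(redact_budget).
Premise 3, O(summon_witness → ~redact_budget), contraposes to O(redact_budget → ~summon_witness); with O(redact_budget) we get O(~summon_witness).
Premise 9, O(~grant_access → summon_witness), contraposes to O(~summon_witness → grant_access); with O(~summon_witness) we get O(grant_access).
So O(grant_access) holds — grant_access is obligatory. None of the other listed options is made obligatory by any chain of premises.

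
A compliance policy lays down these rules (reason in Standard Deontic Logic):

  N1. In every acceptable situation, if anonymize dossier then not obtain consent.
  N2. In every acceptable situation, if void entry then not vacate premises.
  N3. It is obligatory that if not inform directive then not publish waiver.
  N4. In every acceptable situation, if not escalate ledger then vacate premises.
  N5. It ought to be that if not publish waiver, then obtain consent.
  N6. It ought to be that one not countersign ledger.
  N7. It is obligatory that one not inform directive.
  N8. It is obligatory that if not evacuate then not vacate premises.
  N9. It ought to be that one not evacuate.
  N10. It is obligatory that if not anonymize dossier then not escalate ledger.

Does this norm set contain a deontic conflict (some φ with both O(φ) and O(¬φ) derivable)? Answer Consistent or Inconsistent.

Premise 9 states O(¬evacuate) outright.
Applying K to premise 8 (O(¬evacuate → ¬vacate_premises)) and O(¬evacuate) yields O(¬vacate_premises).
Premise 4 is O(¬escalate_ledger → vacate_premises); contrapositively O(¬vacate_premises → escalate_ledger). Since O(¬vacate_premises) holds, K gives O(escalate_ledger).
Premise 10 is O(¬anonymize_dossier → ¬escalate_ledger); contrapositively O(escalate_ledger → anonymize_dossier). Since O(escalate_ledger) holds, K gives O(anonymize_dossier).
With premise 1, O(anonymize_dossier → ¬obtain_consent), the K-axiom yields O(¬obtain_consent).
Premise 5 is O(¬publish_waiver → obtain_consent); contrapositively O(¬obtain_consent → publish_waiver). Since O(¬obtain_consent) holds, K gives O(publish_waiver).
Premise 3 is O(¬inform_directive → ¬publish_waiver); contrapositively O(publish_waiver → inform_directive). Since O(publish_waiver) holds, K gives O(inform_directive).
Yet premise 7 states O(¬inform_directive).
We now have both O(inform_directive) and O(¬inform_directive) — inform_directive is simultaneously obligatory and forbidden, violating the D-axiom.

Inconsistent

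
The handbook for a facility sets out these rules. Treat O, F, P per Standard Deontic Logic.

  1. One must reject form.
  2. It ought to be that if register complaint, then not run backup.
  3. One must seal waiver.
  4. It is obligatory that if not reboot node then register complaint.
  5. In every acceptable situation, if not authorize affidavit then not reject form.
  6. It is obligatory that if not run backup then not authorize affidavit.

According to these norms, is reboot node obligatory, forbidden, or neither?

Obligatory

Premise 1 gives O(reject_form).
The contrapositive of premise 5 (O(¬authorize_affidavit → ¬reject_form)) is O(reject_form → authorize_affidavit), and O(reject_form) is already established, so O(authorize_affidavit).
Premise 6 is O(¬run_backup → ¬authorize_affidavit); contrapositively O(authorize_affidavit → run_backup). Since O(authorize_affidavit) holds, K gives O(run_backup).
Premise 2, O(register_complaint → ¬run_backup), contraposes to O(run_backup → ¬register_complaint); with O(run_backup) we get O(¬register_complaint).
The contrapositive of premise 4 (O(¬reboot_node → register_complaint)) is O(¬register_complaint → reboot_node), and O(¬register_complaint) is already established, so O(reboot_node).
Premise 3 does not contribute to this derivation.
Hence reboot_node is obligatory.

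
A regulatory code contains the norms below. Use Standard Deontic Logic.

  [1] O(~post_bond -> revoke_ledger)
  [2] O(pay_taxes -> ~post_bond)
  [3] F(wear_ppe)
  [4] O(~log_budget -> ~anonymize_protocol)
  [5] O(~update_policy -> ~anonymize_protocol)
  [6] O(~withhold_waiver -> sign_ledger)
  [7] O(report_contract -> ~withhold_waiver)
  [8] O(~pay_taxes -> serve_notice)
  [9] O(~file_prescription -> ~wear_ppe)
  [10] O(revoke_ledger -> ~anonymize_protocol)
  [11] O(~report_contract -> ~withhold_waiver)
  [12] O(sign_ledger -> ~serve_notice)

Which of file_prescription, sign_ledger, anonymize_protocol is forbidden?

anonymize_protocol

Premises 11 and 7 cover both cases: O(~report_contract -> ~withhold_waiver) and O(report_contract -> ~withhold_waiver). Since ~report_contract ∨ report_contract is a tautology, O(~withhold_waiver) follows.
With premise 6, O(~withhold_waiver -> sign_ledger), the K-axiom yields O(sign_ledger).
With premise 12, O(sign_ledger -> ~serve_notice), the K-axiom yields O(~serve_notice).
Premise 8 is O(~pay_taxes -> serve_notice); contrapositively O(~serve_notice -> pay_taxes). Since O(~serve_notice) holds, K gives O(pay_taxes).
With premise 2, O(pay_taxes -> ~post_bond), the K-axiom yields O(~post_bond).
Applying K to premise 1 (O(~post_bond -> revoke_ledger)) and O(~post_bond) yields O(revoke_ledger).
With premise 10, O(revoke_ledger -> ~anonymize_protocol), the K-axiom yields O(~anonymize_protocol).
So O(~anonymize_protocol) holds, i.e. anonymize_protocol is forbidden. None of the other listed options is forbidden under the premises.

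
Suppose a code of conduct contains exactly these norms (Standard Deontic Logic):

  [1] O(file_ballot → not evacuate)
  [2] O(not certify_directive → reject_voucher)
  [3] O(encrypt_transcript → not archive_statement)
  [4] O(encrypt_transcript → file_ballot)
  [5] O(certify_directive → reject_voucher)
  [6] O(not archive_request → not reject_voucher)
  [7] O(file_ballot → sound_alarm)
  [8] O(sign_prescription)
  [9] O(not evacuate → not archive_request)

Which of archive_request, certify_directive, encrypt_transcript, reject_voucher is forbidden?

Premises 5 and 2 are O(certify_directive → reject_voucher) and O(not certify_directive → reject_voucher); every ideal world satisfies certify_directive or not certify_directive, so in either case reject_voucher holds — hence O(reject_voucher).
The contrapositive of premise 6 (O(not archive_request → not reject_voucher)) is O(reject_voucher → archive_request), and O(reject_voucher) is already established, so O(archive_request).
The contrapositive of premise 9 (O(not evacuate → not archive_request)) is O(archive_request → evacuate), and O(archive_request) is already established, so O(evacuate).
The contrapositive of premise 1 (O(file_ballot → not evacuate)) is O(evacuate → not file_ballot), and O(evacuate) is already established, so O(not file_ballot).
The contrapositive of premise 4 (O(encrypt_transcript → file_ballot)) is O(not file_ballot → not encrypt_transcript), and O(not file_ballot) is already established, so O(not encrypt_transcript).
So O(not encrypt_transcript) holds, i.e. encrypt_transcript is forbidden. None of the other listed options is forbidden under the premises.

encrypt_transcript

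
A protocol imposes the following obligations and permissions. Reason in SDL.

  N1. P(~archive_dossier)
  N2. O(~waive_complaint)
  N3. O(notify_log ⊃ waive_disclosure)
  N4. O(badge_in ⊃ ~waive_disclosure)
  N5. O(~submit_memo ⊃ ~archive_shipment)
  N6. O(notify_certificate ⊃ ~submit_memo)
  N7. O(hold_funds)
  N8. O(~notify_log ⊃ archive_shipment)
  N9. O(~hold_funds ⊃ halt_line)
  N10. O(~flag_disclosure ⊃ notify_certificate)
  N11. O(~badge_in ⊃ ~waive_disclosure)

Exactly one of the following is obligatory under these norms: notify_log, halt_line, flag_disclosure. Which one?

flag_disclosure

Premises 11 and 4 are O(~badge_in ⊃ ~waive_disclosure) and O(badge_in ⊃ ~waive_disclosure); every ideal world satisfies ~badge_in or badge_in, so in either case ~waive_disclosure holds — hence O(~waive_disclosure).
Premise 3, O(notify_log ⊃ waive_disclosure), contraposes to O(~waive_disclosure ⊃ ~notify_log); with O(~waive_disclosure) we get O(~notify_log).
From O(~notify_log) and premise 8, O(~notify_log ⊃ archive_shipment), we obtain O(archive_shipment).
Premise 5 is O(~submit_memo ⊃ ~archive_shipment); contrapositively O(archive_shipment ⊃ submit_memo). Since O(archive_shipment) holds, K gives O(submit_memo).
The contrapositive of premise 6 (O(notify_certificate ⊃ ~submit_memo)) is O(submit_memo ⊃ ~notify_certificate), and O(submit_memo) is already established, so O(~notify_certificate).
Premise 10, O(~flag_disclosure ⊃ notify_certificate), contraposes to O(~notify_certificate ⊃ flag_disclosure); with O(~notify_certificate) we get O(flag_disclosure).
So O(flag_disclosure) holds — flag_disclosure is obligatory. None of the other listed options is made obligatory by any chain of premises.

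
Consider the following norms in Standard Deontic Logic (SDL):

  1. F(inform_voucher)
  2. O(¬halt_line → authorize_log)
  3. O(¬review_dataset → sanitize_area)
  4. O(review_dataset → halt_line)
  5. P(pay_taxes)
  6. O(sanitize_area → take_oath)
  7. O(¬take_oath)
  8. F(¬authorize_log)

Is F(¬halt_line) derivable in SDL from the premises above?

Yes

From premise 7 we have O(¬take_oath).
Premise 6 is O(sanitize_area → take_oath); contrapositively O(¬take_oath → ¬sanitize_area). Since O(¬take_oath) holds, K gives O(¬sanitize_area).
Premise 3 is O(¬review_dataset → sanitize_area); contrapositively O(¬sanitize_area → review_dataset). Since O(¬sanitize_area) holds, K gives O(review_dataset).
From O(review_dataset) and premise 4, O(review_dataset → halt_line), we obtain O(halt_line).
Premises 1, 2, 5, 8 do not contribute to this derivation.
So O(halt_line) holds, i.e. F(¬halt_line). The claim follows.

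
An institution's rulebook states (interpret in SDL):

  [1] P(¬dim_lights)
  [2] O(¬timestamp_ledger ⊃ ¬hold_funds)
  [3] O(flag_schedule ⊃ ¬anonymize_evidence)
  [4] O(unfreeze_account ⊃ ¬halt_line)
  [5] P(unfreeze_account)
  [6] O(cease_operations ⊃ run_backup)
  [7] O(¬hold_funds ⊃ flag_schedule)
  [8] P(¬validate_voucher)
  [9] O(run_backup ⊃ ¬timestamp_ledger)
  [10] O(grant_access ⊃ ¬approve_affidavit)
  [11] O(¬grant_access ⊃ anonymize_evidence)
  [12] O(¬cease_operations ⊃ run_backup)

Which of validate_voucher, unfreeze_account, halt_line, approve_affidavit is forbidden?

By case analysis on cease_operations: premise 6 gives O(cease_operations ⊃ run_backup) and premise 12 gives O(¬cease_operations ⊃ run_backup), so O(run_backup) either way.
Premise 9 is O(run_backup ⊃ ¬timestamp_ledger); since O(run_backup), deontic closure gives O(¬timestamp_ledger).
From O(¬timestamp_ledger) and premise 2, O(¬timestamp_ledger ⊃ ¬hold_funds), we obtain O(¬hold_funds).
Premise 7 is O(¬hold_funds ⊃ flag_schedule); since O(¬hold_funds), deontic closure gives O(flag_schedule).
From O(flag_schedule) and premise 3, O(flag_schedule ⊃ ¬anonymize_evidence), we obtain O(¬anonymize_evidence).
Premise 11 is O(¬grant_access ⊃ anonymize_evidence); contrapositively O(¬anonymize_evidence ⊃ grant_access). Since O(¬anonymize_evidence) holds, K gives O(grant_access).
From O(grant_access) and premise 10, O(grant_access ⊃ ¬approve_affidavit), we obtain O(¬approve_affidavit).
So O(¬approve_affidavit) holds, i.e. approve_affidavit is forbidden. None of the other listed options is forbidden under the premises.

approve_affidavit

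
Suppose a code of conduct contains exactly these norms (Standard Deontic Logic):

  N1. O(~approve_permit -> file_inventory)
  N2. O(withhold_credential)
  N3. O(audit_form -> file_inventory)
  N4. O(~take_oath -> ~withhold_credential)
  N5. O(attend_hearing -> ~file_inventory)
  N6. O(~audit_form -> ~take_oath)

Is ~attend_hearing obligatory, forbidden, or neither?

Obligatory

Premise 2 gives O(withhold_credential).
The contrapositive of premise 4 (O(~take_oath -> ~withhold_credential)) is O(withhold_credential -> take_oath), and O(withhold_credential) is already established, so O(take_oath).
The contrapositive of premise 6 (O(~audit_form -> ~take_oath)) is O(take_oath -> audit_form), and O(take_oath) is already established, so O(audit_form).
From O(audit_form) and premise 3, O(audit_form -> file_inventory), we obtain O(file_inventory).
Premise 5, O(attend_hearing -> ~file_inventory), contraposes to O(file_inventory -> ~attend_hearing); with O(file_inventory) we get O(~attend_hearing).
Premise 1 does not contribute to this derivation.
Hence ~attend_hearing is obligatory.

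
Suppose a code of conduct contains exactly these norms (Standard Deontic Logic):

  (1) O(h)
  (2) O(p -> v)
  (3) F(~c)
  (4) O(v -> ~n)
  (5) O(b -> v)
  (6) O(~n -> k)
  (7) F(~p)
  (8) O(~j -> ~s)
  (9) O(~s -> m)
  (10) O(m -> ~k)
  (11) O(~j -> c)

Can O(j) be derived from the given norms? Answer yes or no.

Premise 7, F(~p), is equivalent to O(p).
With premise 2, O(p -> v), the K-axiom yields O(v).
Premise 4 is O(v -> ~n); since O(v), deontic closure gives O(~n).
From O(~n) and premise 6, O(~n -> k), we obtain O(k).
Premise 10 is O(m -> ~k); contrapositively O(k -> ~m). Since O(k) holds, K gives O(~m).
Premise 9 is O(~s -> m); contrapositively O(~m -> s). Since O(~m) holds, K gives O(s).
Premise 8 is O(~j -> ~s); contrapositively O(s -> j). Since O(s) holds, K gives O(j).
Premises 1, 3, 5, 11 do not contribute to this derivation.
So O(j) follows.

Yes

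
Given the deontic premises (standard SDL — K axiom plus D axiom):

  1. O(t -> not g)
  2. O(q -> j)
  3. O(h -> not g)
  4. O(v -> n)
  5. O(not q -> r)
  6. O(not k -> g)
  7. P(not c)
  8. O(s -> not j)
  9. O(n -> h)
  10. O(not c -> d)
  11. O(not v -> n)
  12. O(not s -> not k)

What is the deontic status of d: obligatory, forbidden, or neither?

Neither

Premise 10 is O(not c -> d), but O(not c) is not derivable from the premises (the permission P(not c) asserts only not O(c), not O(not c)), so it does not yield O(d).
No premise or chain of K-axiom applications forces O(d), and none forces O(not d). So d is neither obligatory nor forbidden under these norms.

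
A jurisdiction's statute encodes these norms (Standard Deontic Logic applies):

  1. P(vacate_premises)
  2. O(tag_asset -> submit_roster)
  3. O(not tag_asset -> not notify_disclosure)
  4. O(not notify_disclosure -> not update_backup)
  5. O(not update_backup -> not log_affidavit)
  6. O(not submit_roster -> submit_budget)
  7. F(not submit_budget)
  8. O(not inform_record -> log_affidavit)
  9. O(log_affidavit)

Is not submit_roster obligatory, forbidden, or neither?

From premise 9 we have O(log_affidavit).
The contrapositive of premise 5 (O(not update_backup -> not log_affidavit)) is O(log_affidavit -> update_backup), and O(log_affidavit) is already established, so O(update_backup).
Premise 4 is O(not notify_disclosure -> not update_backup); contrapositively O(update_backup -> notify_disclosure). Since O(update_backup) holds, K gives O(notify_disclosure).
Premise 3 is O(not tag_asset -> not notify_disclosure); contrapositively O(notify_disclosure -> tag_asset). Since O(notify_disclosure) holds, K gives O(tag_asset).
From O(tag_asset) and premise 2, O(tag_asset -> submit_roster), we obtain O(submit_roster).
Premises 1, 6, 7, 8 do not contribute to this derivation.
Thus O(submit_roster), which is F(not submit_roster): not submit_roster is forbidden.

Forbidden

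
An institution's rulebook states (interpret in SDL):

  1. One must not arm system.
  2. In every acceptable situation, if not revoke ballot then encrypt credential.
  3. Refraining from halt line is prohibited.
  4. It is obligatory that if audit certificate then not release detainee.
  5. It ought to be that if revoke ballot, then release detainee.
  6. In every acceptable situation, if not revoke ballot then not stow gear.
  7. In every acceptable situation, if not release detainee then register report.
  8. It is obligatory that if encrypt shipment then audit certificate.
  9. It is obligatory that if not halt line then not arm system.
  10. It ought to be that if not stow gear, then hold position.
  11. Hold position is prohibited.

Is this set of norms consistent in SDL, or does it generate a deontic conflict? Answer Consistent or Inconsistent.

Consistent

Premise 9 is O(¬halt_line → ¬arm_system); even if O(¬arm_system) held, inferring O(¬halt_line) would be affirming the consequent — invalid.
So O(¬halt_line) is not derivable, and the apparent clash with O(halt_line) does not arise.
A world satisfying every obligation exists (e.g. arm_system=false, audit_certificate=false, encrypt_credential=false, encrypt_shipment=false, halt_line=true, hold_position=false, register_report=false, release_detainee=true, revoke_ballot=true, stow_gear=true); no atom is both obligatory and forbidden, so the set is consistent.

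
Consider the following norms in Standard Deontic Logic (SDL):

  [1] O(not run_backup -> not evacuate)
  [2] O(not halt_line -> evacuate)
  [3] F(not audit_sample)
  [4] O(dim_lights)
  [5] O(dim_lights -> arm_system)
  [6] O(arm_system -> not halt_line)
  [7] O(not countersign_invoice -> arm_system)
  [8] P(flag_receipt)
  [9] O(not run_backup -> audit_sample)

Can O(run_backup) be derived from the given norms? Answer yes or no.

Premise 4 gives O(dim_lights).
With premise 5, O(dim_lights -> arm_system), the K-axiom yields O(arm_system).
With premise 6, O(arm_system -> not halt_line), the K-axiom yields O(not halt_line).
Premise 2 is O(not halt_line -> evacuate); since O(not halt_line), deontic closure gives O(evacuate).
Premise 1 is O(not run_backup -> not evacuate); contrapositively O(evacuate -> run_backup). Since O(evacuate) holds, K gives O(run_backup).
Premises 3, 7, 8, 9 do not contribute to this derivation.
So O(run_backup) follows.

Yes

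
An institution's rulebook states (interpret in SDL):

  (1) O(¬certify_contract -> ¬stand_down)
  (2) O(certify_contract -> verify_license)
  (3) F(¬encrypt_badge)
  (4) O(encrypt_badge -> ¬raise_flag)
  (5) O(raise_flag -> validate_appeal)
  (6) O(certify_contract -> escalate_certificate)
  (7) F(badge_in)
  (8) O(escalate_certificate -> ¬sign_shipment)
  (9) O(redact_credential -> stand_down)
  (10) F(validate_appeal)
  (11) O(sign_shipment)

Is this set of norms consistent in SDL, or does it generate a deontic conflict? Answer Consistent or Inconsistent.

Consistent

Premise 5 is O(raise_flag -> validate_appeal), but O(raise_flag) is not derivable from the premises, so it does not yield O(validate_appeal).
So O(validate_appeal) is not derivable, and the apparent clash with O(¬validate_appeal) does not arise.
A world satisfying every obligation exists (e.g. badge_in=false, certify_contract=false, encrypt_badge=true, escalate_certificate=false, raise_flag=false, redact_credential=false, sign_shipment=true, stand_down=false, validate_appeal=false, verify_license=false); no atom is both obligatory and forbidden, so the set is consistent.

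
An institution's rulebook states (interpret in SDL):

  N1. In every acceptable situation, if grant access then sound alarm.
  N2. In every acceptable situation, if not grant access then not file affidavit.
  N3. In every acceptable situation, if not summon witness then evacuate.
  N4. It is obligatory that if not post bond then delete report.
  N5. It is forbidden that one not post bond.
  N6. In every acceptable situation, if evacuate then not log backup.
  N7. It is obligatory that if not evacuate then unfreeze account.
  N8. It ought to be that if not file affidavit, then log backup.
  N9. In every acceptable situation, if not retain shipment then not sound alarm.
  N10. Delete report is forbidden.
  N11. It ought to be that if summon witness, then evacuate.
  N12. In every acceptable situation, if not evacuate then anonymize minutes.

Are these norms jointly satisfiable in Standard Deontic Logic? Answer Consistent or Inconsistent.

Consistent

Premise 4 is O(¬post_bond → delete_report), but O(¬post_bond) is not derivable from the premises, so it does not yield O(delete_report).
So O(delete_report) is not derivable, and the apparent clash with O(¬delete_report) does not arise.
A world satisfying every obligation exists (e.g. anonymize_minutes=false, delete_report=false, evacuate=true, file_affidavit=true, grant_access=true, log_backup=false, post_bond=true, retain_shipment=true, sound_alarm=true, summon_witness=false, unfreeze_account=false); no atom is both obligatory and forbidden, so the set is consistent.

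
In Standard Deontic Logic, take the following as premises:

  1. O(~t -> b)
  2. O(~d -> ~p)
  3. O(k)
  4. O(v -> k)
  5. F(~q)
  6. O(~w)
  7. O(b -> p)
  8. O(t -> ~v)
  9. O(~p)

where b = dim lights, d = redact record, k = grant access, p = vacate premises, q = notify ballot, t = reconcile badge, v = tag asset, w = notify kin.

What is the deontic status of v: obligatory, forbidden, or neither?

Premise 9 states O(~p) outright.
Premise 7 is O(b -> p); contrapositively O(~p -> ~b). Since O(~p) holds, K gives O(~b).
Premise 1, O(~t -> b), contraposes to O(~b -> t); with O(~b) we get O(t).
From O(t) and premise 8, O(t -> ~v), we obtain O(~v).
Premises 2, 3, 4, 5, 6 do not contribute to this derivation.
Thus O(~v), which is F(v): v is forbidden.

Forbidden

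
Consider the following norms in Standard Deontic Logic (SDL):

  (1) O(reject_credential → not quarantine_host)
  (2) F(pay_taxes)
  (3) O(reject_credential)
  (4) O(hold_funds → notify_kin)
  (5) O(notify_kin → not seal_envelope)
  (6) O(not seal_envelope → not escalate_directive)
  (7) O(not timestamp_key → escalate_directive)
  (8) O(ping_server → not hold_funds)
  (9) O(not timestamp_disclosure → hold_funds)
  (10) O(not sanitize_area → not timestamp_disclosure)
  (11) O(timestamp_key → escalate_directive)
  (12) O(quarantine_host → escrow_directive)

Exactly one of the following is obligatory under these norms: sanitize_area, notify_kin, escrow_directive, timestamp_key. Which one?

sanitize_area

By case analysis on timestamp_key: premise 11 gives O(timestamp_key → escalate_directive) and premise 7 gives O(not timestamp_key → escalate_directive), so O(escalate_directive) either way.
Premise 6 is O(not seal_envelope → not escalate_directive); contrapositively O(escalate_directive → seal_envelope). Since O(escalate_directive) holds, K gives O(seal_envelope).
Premise 5 is O(notify_kin → not seal_envelope); contrapositively O(seal_envelope → not notify_kin). Since O(seal_envelope) holds, K gives O(not notify_kin).
The contrapositive of premise 4 (O(hold_funds → notify_kin)) is O(not notify_kin → not hold_funds), and O(not notify_kin) is already established, so O(not hold_funds).
Premise 9 is O(not timestamp_disclosure → hold_funds); contrapositively O(not hold_funds → timestamp_disclosure). Since O(not hold_funds) holds, K gives O(timestamp_disclosure).
Premise 10 is O(not sanitize_area → not timestamp_disclosure); contrapositively O(timestamp_disclosure → sanitize_area). Since O(timestamp_disclosure) holds, K gives O(sanitize_area).
So O(sanitize_area) holds — sanitize_area is obligatory. None of the other listed options is made obligatory by any chain of premises.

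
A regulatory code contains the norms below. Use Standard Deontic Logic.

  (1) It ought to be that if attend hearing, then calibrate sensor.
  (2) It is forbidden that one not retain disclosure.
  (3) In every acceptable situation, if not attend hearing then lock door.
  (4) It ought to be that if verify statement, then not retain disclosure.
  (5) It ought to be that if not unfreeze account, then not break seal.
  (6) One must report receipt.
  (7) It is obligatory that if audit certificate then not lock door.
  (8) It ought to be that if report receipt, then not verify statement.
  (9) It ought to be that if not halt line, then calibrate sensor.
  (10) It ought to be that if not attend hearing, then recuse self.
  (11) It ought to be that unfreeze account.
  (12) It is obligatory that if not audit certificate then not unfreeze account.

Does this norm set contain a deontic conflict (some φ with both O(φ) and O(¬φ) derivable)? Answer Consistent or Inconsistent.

Consistent

Premise 4 is O(verify_statement → ¬retain_disclosure), but O(verify_statement) is not derivable from the premises, so it does not yield O(¬retain_disclosure).
So O(¬retain_disclosure) is not derivable, and the apparent clash with O(retain_disclosure) does not arise.
A world satisfying every obligation exists (e.g. attend_hearing=true, audit_certificate=true, break_seal=false, calibrate_sensor=true, halt_line=false, lock_door=false, recuse_self=false, report_receipt=true, retain_disclosure=true, unfreeze_account=true, verify_statement=false); no atom is both obligatory and forbidden, so the set is consistent.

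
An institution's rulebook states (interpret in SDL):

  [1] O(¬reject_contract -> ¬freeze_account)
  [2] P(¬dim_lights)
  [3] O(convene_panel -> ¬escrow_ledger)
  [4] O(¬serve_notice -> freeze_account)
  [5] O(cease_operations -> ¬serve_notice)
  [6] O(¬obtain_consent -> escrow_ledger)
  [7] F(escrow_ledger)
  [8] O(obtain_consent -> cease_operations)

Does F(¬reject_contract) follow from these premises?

Yes

F(escrow_ledger) at premise 7 means O(¬escrow_ledger).
Premise 6 is O(¬obtain_consent -> escrow_ledger); contrapositively O(¬escrow_ledger -> obtain_consent). Since O(¬escrow_ledger) holds, K gives O(obtain_consent).
With premise 8, O(obtain_consent -> cease_operations), the K-axiom yields O(cease_operations).
With premise 5, O(cease_operations -> ¬serve_notice), the K-axiom yields O(¬serve_notice).
From O(¬serve_notice) and premise 4, O(¬serve_notice -> freeze_account), we obtain O(freeze_account).
Premise 1, O(¬reject_contract -> ¬freeze_account), contraposes to O(freeze_account -> reject_contract); with O(freeze_account) we get O(reject_contract).
Premises 2, 3 do not contribute to this derivation.
So O(reject_contract) holds, i.e. F(¬reject_contract). The claim follows.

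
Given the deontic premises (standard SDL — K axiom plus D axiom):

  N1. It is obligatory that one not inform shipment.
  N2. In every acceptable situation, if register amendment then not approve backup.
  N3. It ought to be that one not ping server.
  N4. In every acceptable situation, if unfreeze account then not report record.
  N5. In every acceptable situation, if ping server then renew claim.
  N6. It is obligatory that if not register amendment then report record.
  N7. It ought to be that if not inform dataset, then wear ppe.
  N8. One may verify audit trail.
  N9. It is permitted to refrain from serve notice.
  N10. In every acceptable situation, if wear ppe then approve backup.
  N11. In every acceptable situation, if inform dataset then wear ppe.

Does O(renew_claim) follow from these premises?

Premise 5 is O(ping_server → renew_claim), but O(ping_server) is not derivable from the premises, so it does not yield O(renew_claim).
No other premise forces O(renew_claim). An ideal world satisfying every premise can still have renew_claim false, so O(renew_claim) is not derivable.

No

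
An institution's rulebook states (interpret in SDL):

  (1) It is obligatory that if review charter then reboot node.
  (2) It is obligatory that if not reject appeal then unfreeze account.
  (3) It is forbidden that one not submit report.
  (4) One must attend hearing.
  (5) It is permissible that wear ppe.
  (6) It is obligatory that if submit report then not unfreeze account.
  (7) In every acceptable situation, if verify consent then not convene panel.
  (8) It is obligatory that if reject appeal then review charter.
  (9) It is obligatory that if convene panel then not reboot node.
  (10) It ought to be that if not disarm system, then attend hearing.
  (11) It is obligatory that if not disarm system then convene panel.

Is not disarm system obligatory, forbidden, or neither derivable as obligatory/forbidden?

F(¬submit_report) at premise 3 means O(submit_report).
Applying K to premise 6 (O(submit_report → ¬unfreeze_account)) and O(submit_report) yields O(¬unfreeze_account).
The contrapositive of premise 2 (O(¬reject_appeal → unfreeze_account)) is O(¬unfreeze_account → reject_appeal), and O(¬unfreeze_account) is already established, so O(reject_appeal).
From O(reject_appeal) and premise 8, O(reject_appeal → review_charter), we obtain O(review_charter).
Applying K to premise 1 (O(review_charter → reboot_node)) and O(review_charter) yields O(reboot_node).
Premise 9 is O(convene_panel → ¬reboot_node); contrapositively O(reboot_node → ¬convene_panel). Since O(reboot_node) holds, K gives O(¬convene_panel).
Premise 11, O(¬disarm_system → convene_panel), contraposes to O(¬convene_panel → disarm_system); with O(¬convene_panel) we get O(disarm_system).
Premises 4, 5, 7, 10 do not contribute to this derivation.
Thus O(disarm_system), which is F(¬disarm_system): ¬disarm_system is forbidden.

Forbidden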